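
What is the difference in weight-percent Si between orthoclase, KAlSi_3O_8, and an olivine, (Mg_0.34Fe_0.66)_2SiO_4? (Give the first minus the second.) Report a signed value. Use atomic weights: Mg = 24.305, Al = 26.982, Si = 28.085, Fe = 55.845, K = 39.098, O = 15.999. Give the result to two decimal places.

M(KAlSi_3O_8) = 278.327 g/mol, so wt% Si = 84.255/278.327 × 100 = 30.27%.
M((Mg_0.34Fe_0.66)_2SiO_4) = 182.324 g/mol, so wt% Si = 28.085/182.324 × 100 = 15.40%.
30.27 − 15.40 = 14.87 pp.

14.87 percentage points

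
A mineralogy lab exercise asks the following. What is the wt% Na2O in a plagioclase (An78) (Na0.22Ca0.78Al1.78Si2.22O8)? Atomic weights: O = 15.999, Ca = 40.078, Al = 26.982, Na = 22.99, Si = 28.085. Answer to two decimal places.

2.48 wt%

Formula mass = 274.687 g/mol.
0.22 Na → 0.1100 mol Na2O per formula unit; M(Na2O) = 61.979, so Na2O mass = 6.818 g.
6.818/274.687 × 100 = 2.48 wt%.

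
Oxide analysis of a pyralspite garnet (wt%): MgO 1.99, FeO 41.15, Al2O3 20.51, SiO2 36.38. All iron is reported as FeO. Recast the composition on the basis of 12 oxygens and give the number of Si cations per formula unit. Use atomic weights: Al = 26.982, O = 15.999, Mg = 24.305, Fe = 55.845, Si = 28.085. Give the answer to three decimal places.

MgO (M=40.304): mol = 0.04937; Mg = 0.04937, O = 0.04937.
FeO (M=71.844): mol = 0.57277; Fe = 0.57277, O = 0.57277.
Al2O3 (M=101.961): mol = 0.20116; Al = 0.40232, O = 0.60348.
SiO2 (M=60.083): mol = 0.60550; Si = 0.60550, O = 1.21100.
ΣO = 2.43662; factor = 12/ΣO = 4.92485.
Si apfu = 0.60550 × 4.92485 = 2.982.

2.982 Si apfu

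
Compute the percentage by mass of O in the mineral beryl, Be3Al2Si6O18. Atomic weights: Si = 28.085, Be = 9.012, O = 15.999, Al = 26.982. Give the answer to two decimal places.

53.58 wt%

Molar mass of Be3Al2Si6O18: 3·9.012 + 2·26.982 + 6·28.085 + 18·15.999 = 537.492 g/mol.
Mass of O per formula unit: 18 × 15.999 = 287.982 g.
Weight fraction O = 287.982 / 537.492 = 0.5358.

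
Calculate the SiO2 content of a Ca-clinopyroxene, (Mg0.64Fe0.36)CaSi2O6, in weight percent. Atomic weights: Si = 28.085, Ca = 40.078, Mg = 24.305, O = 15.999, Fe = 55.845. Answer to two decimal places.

52.73 wt%

Molar mass of (Mg0.64Fe0.36)CaSi2O6 = 0.64·24.305 + 0.36·55.845 + 1·40.078 + 2·28.085 + 6·15.999 = 227.901 g/mol.
Each formula unit contains 2 Si, equivalent to 2/1 = 2.0000 mol SiO2.
M(SiO2) = 1×28.085 + 2×15.999 = 60.083 g/mol.
Mass of SiO2 per formula unit = 2.0000 × 60.083 = 120.166 g.
SiO2 wt% = 120.166 / 227.901 × 100 = 52.73%.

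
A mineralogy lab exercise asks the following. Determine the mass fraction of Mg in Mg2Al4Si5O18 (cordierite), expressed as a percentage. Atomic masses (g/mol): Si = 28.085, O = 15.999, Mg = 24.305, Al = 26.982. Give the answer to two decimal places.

8.31 mass %

M(Mg2Al4Si5O18) = 584.945 g/mol.
Mg contributes 2 × 24.305 = 48.610 g per mole.
48.610/584.945 = 0.0831 → 8.31%.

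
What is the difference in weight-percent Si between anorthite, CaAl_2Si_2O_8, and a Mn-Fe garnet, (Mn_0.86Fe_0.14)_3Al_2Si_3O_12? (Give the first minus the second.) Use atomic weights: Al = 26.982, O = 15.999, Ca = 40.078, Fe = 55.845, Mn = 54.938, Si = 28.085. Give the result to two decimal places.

M(CaAl_2Si_2O_8) = 278.204 g/mol, so wt% Si = 56.170/278.204 × 100 = 20.19%.
M((Mn_0.86Fe_0.14)_3Al_2Si_3O_12) = 495.402 g/mol, so wt% Si = 84.255/495.402 × 100 = 17.01%.
20.19 − 17.01 = 3.18 pp.

3.18 percentage points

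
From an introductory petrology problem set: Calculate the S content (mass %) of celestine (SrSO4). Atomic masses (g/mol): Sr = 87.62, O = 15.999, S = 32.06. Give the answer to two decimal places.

17.45 mass %

Molar mass of SrSO4: 1·87.62 + 1·32.06 + 4·15.999 = 183.676 g/mol.
Mass of S per formula unit: 1 × 32.06 = 32.060 g.
Weight fraction S = 32.060 / 183.676 = 0.1745.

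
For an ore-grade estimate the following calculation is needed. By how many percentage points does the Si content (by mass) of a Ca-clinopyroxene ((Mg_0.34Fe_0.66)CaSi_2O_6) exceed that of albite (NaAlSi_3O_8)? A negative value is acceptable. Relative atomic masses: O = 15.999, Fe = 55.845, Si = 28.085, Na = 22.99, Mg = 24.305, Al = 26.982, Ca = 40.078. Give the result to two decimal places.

First mineral: 56.170 g Si in 237.363 g formula = 23.66 wt% Si.
Second mineral: 84.255 g Si in 262.219 g formula = 32.13 wt% Si.
23.66% − 32.13% gives a difference of -8.47 percentage points.

-8.47 percentage points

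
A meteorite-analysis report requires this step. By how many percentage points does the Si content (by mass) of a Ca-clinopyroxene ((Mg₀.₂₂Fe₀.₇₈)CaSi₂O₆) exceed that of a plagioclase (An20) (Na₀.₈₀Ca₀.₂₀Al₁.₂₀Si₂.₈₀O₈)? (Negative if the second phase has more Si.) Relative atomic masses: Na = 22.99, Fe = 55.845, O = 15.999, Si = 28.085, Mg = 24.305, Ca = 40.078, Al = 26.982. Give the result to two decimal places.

M((Mg₀.₂₂Fe₀.₇₈)CaSi₂O₆) = 241.148 g/mol, so wt% Si = 56.170/241.148 × 100 = 23.29%.
M(Na₀.₈₀Ca₀.₂₀Al₁.₂₀Si₂.₈₀O₈) = 265.416 g/mol, so wt% Si = 78.638/265.416 × 100 = 29.63%.
23.29 − 29.63 = -6.34 pp.

-6.34 percentage points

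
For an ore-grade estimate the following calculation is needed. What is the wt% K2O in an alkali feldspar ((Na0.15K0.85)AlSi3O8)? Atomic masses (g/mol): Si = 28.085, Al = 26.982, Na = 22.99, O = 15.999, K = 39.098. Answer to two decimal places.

14.51 wt%

Formula mass = 275.911 g/mol.
0.85 K → 0.4250 mol K2O per formula unit; M(K2O) = 94.195, so K2O mass = 40.033 g.
40.033/275.911 × 100 = 14.51 wt%.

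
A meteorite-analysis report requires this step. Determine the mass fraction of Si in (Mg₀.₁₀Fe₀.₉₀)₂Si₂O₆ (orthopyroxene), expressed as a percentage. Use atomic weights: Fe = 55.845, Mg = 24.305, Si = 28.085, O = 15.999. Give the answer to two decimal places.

Formula mass = 0.20*24.305 + 1.80*55.845 + 2*28.085 + 6*15.999 = 257.546 g/mol, of which 56.170 g is Si.
So Si makes up 56.170/257.546 = 0.2181 of the mass, i.e. 21.81%.

21.81 weight percent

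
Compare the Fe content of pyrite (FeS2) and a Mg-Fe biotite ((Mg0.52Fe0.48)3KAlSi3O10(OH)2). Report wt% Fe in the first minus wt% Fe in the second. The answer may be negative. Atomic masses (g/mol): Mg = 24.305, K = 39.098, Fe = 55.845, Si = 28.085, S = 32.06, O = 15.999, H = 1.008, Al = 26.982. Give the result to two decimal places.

M(FeS2) = 119.965 g/mol, so wt% Fe = 55.845/119.965 × 100 = 46.55%.
M((Mg0.52Fe0.48)3KAlSi3O10(OH)2) = 462.672 g/mol, so wt% Fe = 80.417/462.672 × 100 = 17.38%.
46.55 − 17.38 = 29.17 pp.

29.17 percentage points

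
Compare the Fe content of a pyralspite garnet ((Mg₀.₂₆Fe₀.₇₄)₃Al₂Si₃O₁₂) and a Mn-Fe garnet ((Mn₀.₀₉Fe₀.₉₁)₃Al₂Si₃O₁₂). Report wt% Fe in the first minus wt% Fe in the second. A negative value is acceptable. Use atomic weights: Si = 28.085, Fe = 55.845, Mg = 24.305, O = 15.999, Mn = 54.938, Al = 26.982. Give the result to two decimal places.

M((Mg₀.₂₆Fe₀.₇₄)₃Al₂Si₃O₁₂) = 473.141 g/mol, so wt% Fe = 123.976/473.141 × 100 = 26.20%.
M((Mn₀.₀₉Fe₀.₉₁)₃Al₂Si₃O₁₂) = 497.497 g/mol, so wt% Fe = 152.457/497.497 × 100 = 30.64%.
26.20 − 30.64 = -4.44 pp.

-4.44 percentage points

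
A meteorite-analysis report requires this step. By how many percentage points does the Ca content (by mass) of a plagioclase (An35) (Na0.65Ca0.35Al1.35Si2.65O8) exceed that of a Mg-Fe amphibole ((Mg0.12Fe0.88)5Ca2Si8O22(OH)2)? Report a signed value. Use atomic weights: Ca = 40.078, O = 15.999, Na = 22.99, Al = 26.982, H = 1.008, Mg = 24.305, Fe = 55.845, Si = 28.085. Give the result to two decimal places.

Ca in Na0.65Ca0.35Al1.35Si2.65O8: molar mass 267.814 g/mol; 0.35×40.078 = 14.027 g → 5.24 wt%.
Ca in (Mg0.12Fe0.88)5Ca2Si8O22(OH)2: molar mass 951.129 g/mol; 2×40.078 = 80.156 g → 8.43 wt%.
Difference = 5.24 − 8.43 = -3.19 percentage points.

-3.19 percentage points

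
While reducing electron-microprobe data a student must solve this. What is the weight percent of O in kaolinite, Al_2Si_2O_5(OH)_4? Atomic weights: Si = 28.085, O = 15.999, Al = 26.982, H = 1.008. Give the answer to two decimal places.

55.78 weight percent

Formula mass = 2*26.982 + 2*28.085 + 9*15.999 + 4*1.008 = 258.157 g/mol, of which 143.991 g is O.
So O makes up 143.991/258.157 = 0.5578 of the mass, i.e. 55.78%.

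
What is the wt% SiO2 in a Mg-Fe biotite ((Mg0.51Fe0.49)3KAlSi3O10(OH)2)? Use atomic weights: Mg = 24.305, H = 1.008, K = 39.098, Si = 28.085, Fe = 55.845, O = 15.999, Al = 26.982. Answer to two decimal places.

M((Mg0.51Fe0.49)3KAlSi3O10(OH)2) = 463.618 g/mol; M(SiO2) = 60.083 g/mol.
Moles SiO2 per formula unit = 3 Si ÷ 1 = 3.0000.
SiO2 fraction = (3.0000 × 60.083) / 463.618 = 180.249/463.618 = 0.3888.

38.88 wt%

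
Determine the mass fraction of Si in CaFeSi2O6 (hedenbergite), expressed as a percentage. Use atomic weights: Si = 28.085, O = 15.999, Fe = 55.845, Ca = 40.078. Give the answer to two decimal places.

M(CaFeSi2O6) = 248.087 g/mol.
Si contributes 2 × 28.085 = 56.170 g per mole.
56.170/248.087 = 0.2264 → 22.64%.

22.64 wt%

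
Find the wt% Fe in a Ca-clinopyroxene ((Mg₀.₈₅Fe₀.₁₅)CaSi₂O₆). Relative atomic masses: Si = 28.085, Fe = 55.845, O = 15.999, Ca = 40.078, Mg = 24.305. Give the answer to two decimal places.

Formula mass = 0.85×24.305 + 0.15×55.845 + 1×40.078 + 2×28.085 + 6×15.999 = 221.278 g/mol, of which 8.377 g is Fe.
So Fe makes up 8.377/221.278 = 0.0379 of the mass, i.e. 3.79%.

3.79 mass %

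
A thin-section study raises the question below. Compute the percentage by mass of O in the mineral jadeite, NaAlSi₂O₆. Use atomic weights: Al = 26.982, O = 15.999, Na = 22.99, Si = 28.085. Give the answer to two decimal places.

Formula mass = 1·22.99 + 1·26.982 + 2·28.085 + 6·15.999 = 202.136 g/mol, of which 95.994 g is O.
So O makes up 95.994/202.136 = 0.4749 of the mass, i.e. 47.49%.

47.49 mass %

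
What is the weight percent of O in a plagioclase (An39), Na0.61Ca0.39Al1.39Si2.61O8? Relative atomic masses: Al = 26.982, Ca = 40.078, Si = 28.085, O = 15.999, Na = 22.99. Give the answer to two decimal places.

47.68 wt%

Formula mass = 0.61·22.99 + 0.39·40.078 + 1.39·26.982 + 2.61·28.085 + 8·15.999 = 268.453 g/mol, of which 127.992 g is O.
So O makes up 127.992/268.453 = 0.4768 of the mass, i.e. 47.68%.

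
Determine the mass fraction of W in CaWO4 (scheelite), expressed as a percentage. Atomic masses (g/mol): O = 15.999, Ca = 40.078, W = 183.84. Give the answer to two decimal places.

Formula mass = 1·40.078 + 1·183.84 + 4·15.999 = 287.914 g/mol, of which 183.840 g is W.
So W makes up 183.840/287.914 = 0.6385 of the mass, i.e. 63.85%.

63.85 mass %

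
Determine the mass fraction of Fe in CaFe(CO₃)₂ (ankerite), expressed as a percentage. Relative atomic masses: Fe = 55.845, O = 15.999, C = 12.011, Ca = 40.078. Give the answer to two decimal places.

Molar mass of CaFe(CO₃)₂: 1×40.078 + 1×55.845 + 2×12.011 + 6×15.999 = 215.939 g/mol.
Mass of Fe per formula unit: 1 × 55.845 = 55.845 g.
Weight fraction Fe = 55.845 / 215.939 = 0.2586.

25.86 mass %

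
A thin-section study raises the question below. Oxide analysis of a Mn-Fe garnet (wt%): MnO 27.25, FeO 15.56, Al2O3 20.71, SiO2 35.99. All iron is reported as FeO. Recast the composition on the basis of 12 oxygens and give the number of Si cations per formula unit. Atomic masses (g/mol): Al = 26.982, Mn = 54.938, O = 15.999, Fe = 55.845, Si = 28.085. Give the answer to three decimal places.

27.25 wt% MnO ÷ 70.937 g/mol = 0.38414 mol, giving 0.38414 Mn and 0.38414 O.
15.56 wt% FeO ÷ 71.844 g/mol = 0.21658 mol, giving 0.21658 Fe and 0.21658 O.
20.71 wt% Al2O3 ÷ 101.961 g/mol = 0.20312 mol, giving 0.40624 Al and 0.60936 O.
35.99 wt% SiO2 ÷ 60.083 g/mol = 0.59900 mol, giving 0.59900 Si and 1.19800 O.
Oxygen sums to 2.40808; scaling by 12/2.40808 = 4.98322 puts the formula on 12 O.
Si: 0.59900 × 4.98322 = 2.985 atoms per formula unit.

2.985 Si apfu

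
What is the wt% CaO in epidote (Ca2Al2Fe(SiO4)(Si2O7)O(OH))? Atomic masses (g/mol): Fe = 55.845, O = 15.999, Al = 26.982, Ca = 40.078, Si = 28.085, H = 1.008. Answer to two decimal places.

23.21 wt%

M(Ca2Al2Fe(SiO4)(Si2O7)O(OH)) = 483.215 g/mol; M(CaO) = 56.077 g/mol.
Moles CaO per formula unit = 2 Ca ÷ 1 = 2.0000.
CaO fraction = (2.0000 × 56.077) / 483.215 = 112.154/483.215 = 0.2321.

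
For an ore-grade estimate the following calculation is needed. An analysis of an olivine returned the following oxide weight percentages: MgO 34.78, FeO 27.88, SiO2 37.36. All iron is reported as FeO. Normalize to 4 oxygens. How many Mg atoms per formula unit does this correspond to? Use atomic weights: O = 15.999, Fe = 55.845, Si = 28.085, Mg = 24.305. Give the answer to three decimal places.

MgO: 34.78/40.304 = 0.86294 mol → 0.86294 mol Mg, 0.86294 mol O.
FeO: 27.88/71.844 = 0.38806 mol → 0.38806 mol Fe, 0.38806 mol O.
SiO2: 37.36/60.083 = 0.62181 mol → 0.62181 mol Si, 1.24362 mol O.
Total oxygen = 2.49462 mol. Normalization factor = 4/2.49462 = 1.60345.
Mg per 4 O = 0.86294 × 1.60345 = 1.384.

1.384 Mg apfu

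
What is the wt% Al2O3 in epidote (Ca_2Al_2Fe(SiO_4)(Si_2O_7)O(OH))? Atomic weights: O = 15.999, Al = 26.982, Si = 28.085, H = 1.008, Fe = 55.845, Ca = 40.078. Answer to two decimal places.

Molar mass of Ca_2Al_2Fe(SiO_4)(Si_2O_7)O(OH) = 2·40.078 + 2·26.982 + 1·55.845 + 3·28.085 + 13·15.999 + 1·1.008 = 483.215 g/mol.
Each formula unit contains 2 Al, equivalent to 2/2 = 1.0000 mol Al2O3.
M(Al2O3) = 2×26.982 + 3×15.999 = 101.961 g/mol.
Mass of Al2O3 per formula unit = 1.0000 × 101.961 = 101.961 g.
Al2O3 wt% = 101.961 / 483.215 × 100 = 21.10%.

21.10 wt%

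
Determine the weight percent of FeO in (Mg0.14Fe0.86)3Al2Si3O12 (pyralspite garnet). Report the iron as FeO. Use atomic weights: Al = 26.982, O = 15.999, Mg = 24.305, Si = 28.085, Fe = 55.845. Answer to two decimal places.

Molar mass of (Mg0.14Fe0.86)3Al2Si3O12 = 0.42·24.305 + 2.58·55.845 + 2·26.982 + 3·28.085 + 12·15.999 = 484.495 g/mol.
Each formula unit contains 2.58 Fe, equivalent to 2.58/1 = 2.5800 mol FeO.
M(FeO) = 1×55.845 + 1×15.999 = 71.844 g/mol.
Mass of FeO per formula unit = 2.5800 × 71.844 = 185.358 g.
FeO wt% = 185.358 / 484.495 × 100 = 38.26%.

38.26 wt%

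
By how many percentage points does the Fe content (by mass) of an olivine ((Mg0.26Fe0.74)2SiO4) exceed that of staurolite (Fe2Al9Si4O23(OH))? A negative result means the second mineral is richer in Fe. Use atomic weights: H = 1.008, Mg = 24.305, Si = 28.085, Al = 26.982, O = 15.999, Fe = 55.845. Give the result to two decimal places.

31.00 percentage points

Fe in (Mg0.26Fe0.74)2SiO4: molar mass 187.370 g/mol; 1.48×55.845 = 82.651 g → 44.11 wt%.
Fe in Fe2Al9Si4O23(OH): molar mass 851.852 g/mol; 2×55.845 = 111.690 g → 13.11 wt%.
Difference = 44.11 − 13.11 = 31.00 percentage points.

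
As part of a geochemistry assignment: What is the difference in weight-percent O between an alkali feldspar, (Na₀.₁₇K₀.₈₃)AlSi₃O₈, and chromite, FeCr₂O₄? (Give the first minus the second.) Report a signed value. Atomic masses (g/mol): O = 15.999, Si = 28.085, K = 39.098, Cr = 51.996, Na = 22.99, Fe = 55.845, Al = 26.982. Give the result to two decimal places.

17.85 percentage points

M((Na₀.₁₇K₀.₈₃)AlSi₃O₈) = 275.589 g/mol, so wt% O = 127.992/275.589 × 100 = 46.44%.
M(FeCr₂O₄) = 223.833 g/mol, so wt% O = 63.996/223.833 × 100 = 28.59%.
46.44 − 28.59 = 17.85 pp.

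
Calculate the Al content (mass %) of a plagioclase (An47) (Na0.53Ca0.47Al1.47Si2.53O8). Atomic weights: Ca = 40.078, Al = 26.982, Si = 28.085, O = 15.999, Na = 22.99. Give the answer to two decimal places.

14.70 mass %

Formula mass = 0.53*22.99 + 0.47*40.078 + 1.47*26.982 + 2.53*28.085 + 8*15.999 = 269.732 g/mol, of which 39.664 g is Al.
So Al makes up 39.664/269.732 = 0.1470 of the mass, i.e. 14.70%.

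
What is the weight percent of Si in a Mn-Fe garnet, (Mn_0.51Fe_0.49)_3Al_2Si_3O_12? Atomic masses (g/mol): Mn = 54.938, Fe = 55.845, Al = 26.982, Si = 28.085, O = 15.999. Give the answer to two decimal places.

M((Mn_0.51Fe_0.49)_3Al_2Si_3O_12) = 496.354 g/mol.
Si contributes 3 × 28.085 = 84.255 g per mole.
84.255/496.354 = 0.1697 → 16.97%.

16.97 weight percent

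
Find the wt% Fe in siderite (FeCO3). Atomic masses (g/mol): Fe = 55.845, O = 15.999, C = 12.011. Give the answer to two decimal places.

48.20 weight percent

Molar mass of FeCO3: 1*55.845 + 1*12.011 + 3*15.999 = 115.853 g/mol.
Mass of Fe per formula unit: 1 × 55.845 = 55.845 g.
Weight fraction Fe = 55.845 / 115.853 = 0.4820.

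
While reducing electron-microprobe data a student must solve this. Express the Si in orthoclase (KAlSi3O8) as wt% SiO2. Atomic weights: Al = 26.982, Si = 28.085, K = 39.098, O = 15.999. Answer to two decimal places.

64.76 wt%

M(KAlSi3O8) = 278.327 g/mol; M(SiO2) = 60.083 g/mol.
Moles SiO2 per formula unit = 3 Si ÷ 1 = 3.0000.
SiO2 fraction = (3.0000 × 60.083) / 278.327 = 180.249/278.327 = 0.6476.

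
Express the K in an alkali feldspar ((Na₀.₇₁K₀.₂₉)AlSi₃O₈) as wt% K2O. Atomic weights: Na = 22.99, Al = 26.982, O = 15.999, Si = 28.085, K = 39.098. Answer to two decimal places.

Formula mass = 266.890 g/mol.
0.29 K → 0.1450 mol K2O per formula unit; M(K2O) = 94.195, so K2O mass = 13.658 g.
13.658/266.890 × 100 = 5.12 wt%.

5.12 wt%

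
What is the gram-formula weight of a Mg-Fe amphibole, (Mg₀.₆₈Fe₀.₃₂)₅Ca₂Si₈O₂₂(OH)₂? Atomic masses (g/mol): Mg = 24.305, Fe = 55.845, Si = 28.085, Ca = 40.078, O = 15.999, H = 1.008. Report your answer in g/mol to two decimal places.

The formula mass is the sum 3.40·24.305 + 1.60·55.845 + 2·40.078 + 8·28.085 + 24·15.999 + 2·1.008.

862.82 g/mol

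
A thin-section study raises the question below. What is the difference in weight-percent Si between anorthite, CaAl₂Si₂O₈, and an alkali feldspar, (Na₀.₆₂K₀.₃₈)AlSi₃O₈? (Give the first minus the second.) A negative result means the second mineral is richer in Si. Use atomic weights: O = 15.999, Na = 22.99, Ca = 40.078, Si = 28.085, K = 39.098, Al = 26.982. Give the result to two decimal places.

-11.21 percentage points

Si in CaAl₂Si₂O₈: molar mass 278.204 g/mol; 2×28.085 = 56.170 g → 20.19 wt%.
Si in (Na₀.₆₂K₀.₃₈)AlSi₃O₈: molar mass 268.340 g/mol; 3×28.085 = 84.255 g → 31.40 wt%.
Difference = 20.19 − 31.40 = -11.21 percentage points.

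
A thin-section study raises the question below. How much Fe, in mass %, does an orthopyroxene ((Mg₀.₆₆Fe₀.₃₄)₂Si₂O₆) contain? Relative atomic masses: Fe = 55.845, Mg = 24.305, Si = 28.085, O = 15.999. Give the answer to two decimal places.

17.09 mass %

Formula mass = 1.32×24.305 + 0.68×55.845 + 2×28.085 + 6×15.999 = 222.221 g/mol, of which 37.975 g is Fe.
So Fe makes up 37.975/222.221 = 0.1709 of the mass, i.e. 17.09%.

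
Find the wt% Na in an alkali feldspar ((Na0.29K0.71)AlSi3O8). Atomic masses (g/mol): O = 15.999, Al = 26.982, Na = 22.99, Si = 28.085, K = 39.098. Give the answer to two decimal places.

2.44 mass %

M((Na0.29K0.71)AlSi3O8) = 273.656 g/mol.
Na contributes 0.29 × 22.99 = 6.667 g per mole.
6.667/273.656 = 0.0244 → 2.44%.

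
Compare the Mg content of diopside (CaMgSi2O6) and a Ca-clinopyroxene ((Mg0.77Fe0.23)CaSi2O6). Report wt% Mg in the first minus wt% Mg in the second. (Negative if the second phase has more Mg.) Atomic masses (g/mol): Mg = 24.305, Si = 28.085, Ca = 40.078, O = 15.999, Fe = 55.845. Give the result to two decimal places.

2.86 percentage points

Mg in CaMgSi2O6: molar mass 216.547 g/mol; 1×24.305 = 24.305 g → 11.22 wt%.
Mg in (Mg0.77Fe0.23)CaSi2O6: molar mass 223.801 g/mol; 0.77×24.305 = 18.715 g → 8.36 wt%.
Difference = 11.22 − 8.36 = 2.86 percentage points.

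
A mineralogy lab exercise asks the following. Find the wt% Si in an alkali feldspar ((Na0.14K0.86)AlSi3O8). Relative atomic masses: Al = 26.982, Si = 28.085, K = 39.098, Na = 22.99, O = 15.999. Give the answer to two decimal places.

30.52 wt%

M((Na0.14K0.86)AlSi3O8) = 276.072 g/mol.
Si contributes 3 × 28.085 = 84.255 g per mole.
84.255/276.072 = 0.3052 → 30.52%.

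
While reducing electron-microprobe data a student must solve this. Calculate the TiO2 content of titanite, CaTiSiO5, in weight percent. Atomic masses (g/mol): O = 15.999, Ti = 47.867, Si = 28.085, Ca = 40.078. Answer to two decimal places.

40.74 wt%

Formula mass = 196.025 g/mol.
1 Ti → 1.0000 mol TiO2 per formula unit; M(TiO2) = 79.865, so TiO2 mass = 79.865 g.
79.865/196.025 × 100 = 40.74 wt%.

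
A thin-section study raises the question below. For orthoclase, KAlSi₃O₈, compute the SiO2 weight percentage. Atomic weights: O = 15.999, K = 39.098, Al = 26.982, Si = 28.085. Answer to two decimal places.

64.76 wt%

Molar mass of KAlSi₃O₈ = 1*39.098 + 1*26.982 + 3*28.085 + 8*15.999 = 278.327 g/mol.
Each formula unit contains 3 Si, equivalent to 3/1 = 3.0000 mol SiO2.
M(SiO2) = 1×28.085 + 2×15.999 = 60.083 g/mol.
Mass of SiO2 per formula unit = 3.0000 × 60.083 = 180.249 g.
SiO2 wt% = 180.249 / 278.327 × 100 = 64.76%.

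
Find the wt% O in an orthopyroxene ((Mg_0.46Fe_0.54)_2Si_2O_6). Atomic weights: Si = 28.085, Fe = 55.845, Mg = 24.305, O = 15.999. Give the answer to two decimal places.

Molar mass of (Mg_0.46Fe_0.54)_2Si_2O_6: 0.92·24.305 + 1.08·55.845 + 2·28.085 + 6·15.999 = 234.837 g/mol.
Mass of O per formula unit: 6 × 15.999 = 95.994 g.
Weight fraction O = 95.994 / 234.837 = 0.4088.

40.88 mass %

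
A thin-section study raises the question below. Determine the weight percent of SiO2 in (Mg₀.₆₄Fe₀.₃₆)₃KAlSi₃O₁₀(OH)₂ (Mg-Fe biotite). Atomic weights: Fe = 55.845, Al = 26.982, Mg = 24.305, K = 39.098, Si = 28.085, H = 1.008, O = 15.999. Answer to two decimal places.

39.94 wt%

Molar mass of (Mg₀.₆₄Fe₀.₃₆)₃KAlSi₃O₁₀(OH)₂ = 1.92×24.305 + 1.08×55.845 + 1×39.098 + 1×26.982 + 3×28.085 + 12×15.999 + 2×1.008 = 451.317 g/mol.
Each formula unit contains 3 Si, equivalent to 3/1 = 3.0000 mol SiO2.
M(SiO2) = 1×28.085 + 2×15.999 = 60.083 g/mol.
Mass of SiO2 per formula unit = 3.0000 × 60.083 = 180.249 g.
SiO2 wt% = 180.249 / 451.317 × 100 = 39.94%.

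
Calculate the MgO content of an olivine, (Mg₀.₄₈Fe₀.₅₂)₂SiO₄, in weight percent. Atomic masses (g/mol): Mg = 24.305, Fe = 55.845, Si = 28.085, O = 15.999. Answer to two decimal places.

Molar mass of (Mg₀.₄₈Fe₀.₅₂)₂SiO₄ = 0.96×24.305 + 1.04×55.845 + 1×28.085 + 4×15.999 = 173.493 g/mol.
Each formula unit contains 0.96 Mg, equivalent to 0.96/1 = 0.9600 mol MgO.
M(MgO) = 1×24.305 + 1×15.999 = 40.304 g/mol.
Mass of MgO per formula unit = 0.9600 × 40.304 = 38.692 g.
MgO wt% = 38.692 / 173.493 × 100 = 22.30%.

22.30 wt%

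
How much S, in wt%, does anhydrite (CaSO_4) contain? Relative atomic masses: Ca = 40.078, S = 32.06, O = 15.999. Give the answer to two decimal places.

23.55 wt%

Molar mass of CaSO_4: 1×40.078 + 1×32.06 + 4×15.999 = 136.134 g/mol.
Mass of S per formula unit: 1 × 32.06 = 32.060 g.
Weight fraction S = 32.060 / 136.134 = 0.2355.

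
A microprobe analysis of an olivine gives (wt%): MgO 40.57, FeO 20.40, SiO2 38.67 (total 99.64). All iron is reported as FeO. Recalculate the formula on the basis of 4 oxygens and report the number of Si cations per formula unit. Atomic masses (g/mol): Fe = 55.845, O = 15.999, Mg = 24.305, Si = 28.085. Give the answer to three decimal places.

0.999 Si apfu

MgO (M=40.304): mol = 1.00660; Mg = 1.00660, O = 1.00660.
FeO (M=71.844): mol = 0.28395; Fe = 0.28395, O = 0.28395.
SiO2 (M=60.083): mol = 0.64361; Si = 0.64361, O = 1.28722.
ΣO = 2.57777; factor = 4/ΣO = 1.55173.
Si apfu = 0.64361 × 1.55173 = 0.999.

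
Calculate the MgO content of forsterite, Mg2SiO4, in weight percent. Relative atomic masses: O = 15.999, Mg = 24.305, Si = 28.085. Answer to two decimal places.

57.29 wt%

M(Mg2SiO4) = 140.691 g/mol; M(MgO) = 40.304 g/mol.
Moles MgO per formula unit = 2 Mg ÷ 1 = 2.0000.
MgO fraction = (2.0000 × 40.304) / 140.691 = 80.608/140.691 = 0.5729.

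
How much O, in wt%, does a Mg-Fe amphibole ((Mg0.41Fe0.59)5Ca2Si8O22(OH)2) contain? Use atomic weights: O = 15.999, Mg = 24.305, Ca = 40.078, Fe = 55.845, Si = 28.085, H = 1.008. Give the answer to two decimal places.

M((Mg0.41Fe0.59)5Ca2Si8O22(OH)2) = 905.396 g/mol.
O contributes 24 × 15.999 = 383.976 g per mole.
383.976/905.396 = 0.4241 → 42.41%.

42.41 wt%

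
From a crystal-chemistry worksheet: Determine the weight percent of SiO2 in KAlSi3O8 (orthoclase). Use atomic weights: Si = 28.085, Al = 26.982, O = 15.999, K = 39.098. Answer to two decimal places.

M(KAlSi3O8) = 278.327 g/mol; M(SiO2) = 60.083 g/mol.
Moles SiO2 per formula unit = 3 Si ÷ 1 = 3.0000.
SiO2 fraction = (3.0000 × 60.083) / 278.327 = 180.249/278.327 = 0.6476.

64.76 wt%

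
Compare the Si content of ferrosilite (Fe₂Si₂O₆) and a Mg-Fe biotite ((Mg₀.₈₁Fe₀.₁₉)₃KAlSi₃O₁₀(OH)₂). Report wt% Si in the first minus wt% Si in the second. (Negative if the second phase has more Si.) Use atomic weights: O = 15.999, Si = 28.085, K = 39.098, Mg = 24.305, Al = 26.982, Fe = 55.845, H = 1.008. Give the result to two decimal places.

Si in Fe₂Si₂O₆: molar mass 263.854 g/mol; 2×28.085 = 56.170 g → 21.29 wt%.
Si in (Mg₀.₈₁Fe₀.₁₉)₃KAlSi₃O₁₀(OH)₂: molar mass 435.232 g/mol; 3×28.085 = 84.255 g → 19.36 wt%.
Difference = 21.29 − 19.36 = 1.93 percentage points.

1.93 percentage points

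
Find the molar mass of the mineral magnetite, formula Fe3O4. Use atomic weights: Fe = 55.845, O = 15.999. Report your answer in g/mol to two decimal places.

231.53 g/mol

Fe: 3 × 55.845 = 167.5350
O: 4 × 15.999 = 63.9960
Summing the contributions gives the formula mass.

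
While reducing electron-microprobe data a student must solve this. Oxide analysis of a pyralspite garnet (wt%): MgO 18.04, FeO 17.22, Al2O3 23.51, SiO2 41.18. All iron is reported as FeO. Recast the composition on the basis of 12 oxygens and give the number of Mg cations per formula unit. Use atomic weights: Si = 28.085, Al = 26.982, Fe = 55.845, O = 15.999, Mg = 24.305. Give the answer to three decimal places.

18.04 wt% MgO ÷ 40.304 g/mol = 0.44760 mol, giving 0.44760 Mg and 0.44760 O.
17.22 wt% FeO ÷ 71.844 g/mol = 0.23969 mol, giving 0.23969 Fe and 0.23969 O.
23.51 wt% Al2O3 ÷ 101.961 g/mol = 0.23058 mol, giving 0.46116 Al and 0.69174 O.
41.18 wt% SiO2 ÷ 60.083 g/mol = 0.68539 mol, giving 0.68539 Si and 1.37078 O.
Oxygen sums to 2.74981; scaling by 12/2.74981 = 4.36394 puts the formula on 12 O.
Mg: 0.44760 × 4.36394 = 1.953 atoms per formula unit.

1.953 Mg apfu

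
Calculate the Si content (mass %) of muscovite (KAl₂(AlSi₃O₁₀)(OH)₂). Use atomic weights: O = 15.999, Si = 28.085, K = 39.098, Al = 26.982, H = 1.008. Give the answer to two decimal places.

21.15 mass %

Molar mass of KAl₂(AlSi₃O₁₀)(OH)₂: 1×39.098 + 3×26.982 + 3×28.085 + 12×15.999 + 2×1.008 = 398.303 g/mol.
Mass of Si per formula unit: 3 × 28.085 = 84.255 g.
Weight fraction Si = 84.255 / 398.303 = 0.2115.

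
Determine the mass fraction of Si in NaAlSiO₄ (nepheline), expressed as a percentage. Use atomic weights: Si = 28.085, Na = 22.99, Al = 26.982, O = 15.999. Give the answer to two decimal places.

Formula mass = 1*22.99 + 1*26.982 + 1*28.085 + 4*15.999 = 142.053 g/mol, of which 28.085 g is Si.
So Si makes up 28.085/142.053 = 0.1977 of the mass, i.e. 19.77%.

19.77 mass %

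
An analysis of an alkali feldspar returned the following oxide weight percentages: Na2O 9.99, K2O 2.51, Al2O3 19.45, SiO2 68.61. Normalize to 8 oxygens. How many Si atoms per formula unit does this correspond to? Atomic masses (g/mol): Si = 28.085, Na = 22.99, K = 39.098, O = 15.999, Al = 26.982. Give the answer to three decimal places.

3.001 Si apfu

Na2O (M=61.979): mol = 0.16118; Na = 0.32236, O = 0.16118.
K2O (M=94.195): mol = 0.02665; K = 0.05330, O = 0.02665.
Al2O3 (M=101.961): mol = 0.19076; Al = 0.38152, O = 0.57228.
SiO2 (M=60.083): mol = 1.14192; Si = 1.14192, O = 2.28384.
ΣO = 3.04395; factor = 8/ΣO = 2.62816.
Si apfu = 1.14192 × 2.62816 = 3.001.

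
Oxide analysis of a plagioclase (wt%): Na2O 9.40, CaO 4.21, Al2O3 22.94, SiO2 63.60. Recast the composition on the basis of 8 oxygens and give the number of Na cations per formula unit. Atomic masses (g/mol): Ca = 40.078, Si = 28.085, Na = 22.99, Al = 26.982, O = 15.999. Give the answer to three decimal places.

0.804 Na apfu

Na2O: 9.40/61.979 = 0.15166 mol → 0.30332 mol Na, 0.15166 mol O.
CaO: 4.21/56.077 = 0.07508 mol → 0.07508 mol Ca, 0.07508 mol O.
Al2O3: 22.94/101.961 = 0.22499 mol → 0.44998 mol Al, 0.67497 mol O.
SiO2: 63.60/60.083 = 1.05854 mol → 1.05854 mol Si, 2.11708 mol O.
Total oxygen = 3.01879 mol. Normalization factor = 8/3.01879 = 2.65007.
Na per 8 O = 0.30332 × 2.65007 = 0.804.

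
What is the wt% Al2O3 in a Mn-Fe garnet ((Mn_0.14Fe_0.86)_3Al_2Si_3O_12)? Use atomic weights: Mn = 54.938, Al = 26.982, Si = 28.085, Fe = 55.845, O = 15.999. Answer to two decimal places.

M((Mn_0.14Fe_0.86)_3Al_2Si_3O_12) = 497.361 g/mol; M(Al2O3) = 101.961 g/mol.
Moles Al2O3 per formula unit = 2 Al ÷ 2 = 1.0000.
Al2O3 fraction = (1.0000 × 101.961) / 497.361 = 101.961/497.361 = 0.2050.

20.50 wt%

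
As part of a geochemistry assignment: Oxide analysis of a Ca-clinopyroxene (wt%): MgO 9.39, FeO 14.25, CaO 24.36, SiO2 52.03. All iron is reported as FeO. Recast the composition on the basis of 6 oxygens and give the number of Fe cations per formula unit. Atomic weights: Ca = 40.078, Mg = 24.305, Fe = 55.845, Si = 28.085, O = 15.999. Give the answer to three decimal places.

MgO (M=40.304): mol = 0.23298; Mg = 0.23298, O = 0.23298.
FeO (M=71.844): mol = 0.19835; Fe = 0.19835, O = 0.19835.
CaO (M=56.077): mol = 0.43440; Ca = 0.43440, O = 0.43440.
SiO2 (M=60.083): mol = 0.86597; Si = 0.86597, O = 1.73194.
ΣO = 2.59767; factor = 6/ΣO = 2.30976.
Fe apfu = 0.19835 × 2.30976 = 0.458.

0.458 Fe apfu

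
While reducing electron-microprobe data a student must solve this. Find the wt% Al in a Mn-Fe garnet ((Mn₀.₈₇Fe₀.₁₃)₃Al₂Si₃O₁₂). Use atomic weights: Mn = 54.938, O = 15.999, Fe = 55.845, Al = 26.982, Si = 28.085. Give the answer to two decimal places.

10.89 wt%

Formula mass = 2.61·54.938 + 0.39·55.845 + 2·26.982 + 3·28.085 + 12·15.999 = 495.375 g/mol, of which 53.964 g is Al.
So Al makes up 53.964/495.375 = 0.1089 of the mass, i.e. 10.89%.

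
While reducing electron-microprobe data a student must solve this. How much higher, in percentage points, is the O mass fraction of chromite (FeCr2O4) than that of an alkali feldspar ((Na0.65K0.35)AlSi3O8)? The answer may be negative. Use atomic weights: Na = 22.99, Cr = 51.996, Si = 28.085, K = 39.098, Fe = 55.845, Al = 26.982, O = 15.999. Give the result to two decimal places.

-19.19 percentage points

M(FeCr2O4) = 223.833 g/mol, so wt% O = 63.996/223.833 × 100 = 28.59%.
M((Na0.65K0.35)AlSi3O8) = 267.857 g/mol, so wt% O = 127.992/267.857 × 100 = 47.78%.
28.59 − 47.78 = -19.19 pp.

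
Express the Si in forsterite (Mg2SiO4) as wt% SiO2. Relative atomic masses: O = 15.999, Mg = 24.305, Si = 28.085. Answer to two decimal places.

42.71 wt%

Formula mass = 140.691 g/mol.
1 Si → 1.0000 mol SiO2 per formula unit; M(SiO2) = 60.083, so SiO2 mass = 60.083 g.
60.083/140.691 × 100 = 42.71 wt%.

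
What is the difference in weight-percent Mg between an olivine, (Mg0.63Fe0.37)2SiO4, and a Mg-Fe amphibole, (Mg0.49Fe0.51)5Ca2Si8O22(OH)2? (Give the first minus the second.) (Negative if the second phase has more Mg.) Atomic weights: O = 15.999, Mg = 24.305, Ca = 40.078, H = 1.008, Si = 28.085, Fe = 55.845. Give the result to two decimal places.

First mineral: 30.624 g Mg in 164.031 g formula = 18.67 wt% Mg.
Second mineral: 59.547 g Mg in 892.780 g formula = 6.67 wt% Mg.
18.67% − 6.67% gives a difference of 12.00 percentage points.

12.00 percentage points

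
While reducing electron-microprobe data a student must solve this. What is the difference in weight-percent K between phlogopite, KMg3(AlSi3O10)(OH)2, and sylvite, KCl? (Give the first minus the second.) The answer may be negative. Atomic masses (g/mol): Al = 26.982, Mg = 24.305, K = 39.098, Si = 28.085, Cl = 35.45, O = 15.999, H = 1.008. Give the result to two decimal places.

-43.08 percentage points

First mineral: 39.098 g K in 417.254 g formula = 9.37 wt% K.
Second mineral: 39.098 g K in 74.548 g formula = 52.45 wt% K.
9.37% − 52.45% gives a difference of -43.08 percentage points.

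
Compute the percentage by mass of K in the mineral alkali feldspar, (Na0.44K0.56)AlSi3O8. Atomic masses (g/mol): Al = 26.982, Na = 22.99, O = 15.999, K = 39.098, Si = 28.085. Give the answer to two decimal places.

8.07 mass %

Molar mass of (Na0.44K0.56)AlSi3O8: 0.44×22.99 + 0.56×39.098 + 1×26.982 + 3×28.085 + 8×15.999 = 271.239 g/mol.
Mass of K per formula unit: 0.56 × 39.098 = 21.895 g.
Weight fraction K = 21.895 / 271.239 = 0.0807.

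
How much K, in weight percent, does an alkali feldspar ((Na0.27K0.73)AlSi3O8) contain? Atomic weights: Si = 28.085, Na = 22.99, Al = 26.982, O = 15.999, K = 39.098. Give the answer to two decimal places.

10.42 weight percent

Molar mass of (Na0.27K0.73)AlSi3O8: 0.27×22.99 + 0.73×39.098 + 1×26.982 + 3×28.085 + 8×15.999 = 273.978 g/mol.
Mass of K per formula unit: 0.73 × 39.098 = 28.542 g.
Weight fraction K = 28.542 / 273.978 = 0.1042.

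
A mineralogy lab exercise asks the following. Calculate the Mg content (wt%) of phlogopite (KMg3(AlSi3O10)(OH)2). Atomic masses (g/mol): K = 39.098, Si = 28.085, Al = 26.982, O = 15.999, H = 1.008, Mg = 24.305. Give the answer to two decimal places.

17.47 wt%

Molar mass of KMg3(AlSi3O10)(OH)2: 1·39.098 + 3·24.305 + 1·26.982 + 3·28.085 + 12·15.999 + 2·1.008 = 417.254 g/mol.
Mass of Mg per formula unit: 3 × 24.305 = 72.915 g.
Weight fraction Mg = 72.915 / 417.254 = 0.1747.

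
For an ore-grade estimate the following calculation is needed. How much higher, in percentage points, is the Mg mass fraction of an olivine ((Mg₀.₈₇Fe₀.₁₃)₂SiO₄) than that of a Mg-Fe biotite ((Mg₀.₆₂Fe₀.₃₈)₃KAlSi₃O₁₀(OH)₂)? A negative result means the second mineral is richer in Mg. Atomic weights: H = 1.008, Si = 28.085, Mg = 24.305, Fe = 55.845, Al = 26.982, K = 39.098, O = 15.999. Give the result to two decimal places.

18.43 percentage points

Mg in (Mg₀.₈₇Fe₀.₁₃)₂SiO₄: molar mass 148.891 g/mol; 1.74×24.305 = 42.291 g → 28.40 wt%.
Mg in (Mg₀.₆₂Fe₀.₃₈)₃KAlSi₃O₁₀(OH)₂: molar mass 453.210 g/mol; 1.86×24.305 = 45.207 g → 9.97 wt%.
Difference = 28.40 − 9.97 = 18.43 percentage points.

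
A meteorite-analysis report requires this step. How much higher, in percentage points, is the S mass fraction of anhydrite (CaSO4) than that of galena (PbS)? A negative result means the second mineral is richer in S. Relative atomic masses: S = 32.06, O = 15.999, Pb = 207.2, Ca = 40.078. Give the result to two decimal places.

First mineral: 32.060 g S in 136.134 g formula = 23.55 wt% S.
Second mineral: 32.060 g S in 239.260 g formula = 13.40 wt% S.
23.55% − 13.40% gives a difference of 10.15 percentage points.

10.15 percentage points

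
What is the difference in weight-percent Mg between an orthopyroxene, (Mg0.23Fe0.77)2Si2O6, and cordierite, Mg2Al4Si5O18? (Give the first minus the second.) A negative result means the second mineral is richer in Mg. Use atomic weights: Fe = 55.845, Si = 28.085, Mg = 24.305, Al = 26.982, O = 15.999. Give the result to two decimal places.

-3.83 percentage points

First mineral: 11.180 g Mg in 249.346 g formula = 4.48 wt% Mg.
Second mineral: 48.610 g Mg in 584.945 g formula = 8.31 wt% Mg.
4.48% − 8.31% gives a difference of -3.83 percentage points.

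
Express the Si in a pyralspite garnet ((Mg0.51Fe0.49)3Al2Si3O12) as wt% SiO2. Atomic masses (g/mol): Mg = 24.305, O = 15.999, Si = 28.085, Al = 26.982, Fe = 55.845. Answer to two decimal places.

Formula mass = 449.486 g/mol.
3 Si → 3.0000 mol SiO2 per formula unit; M(SiO2) = 60.083, so SiO2 mass = 180.249 g.
180.249/449.486 × 100 = 40.10 wt%.

40.10 wt%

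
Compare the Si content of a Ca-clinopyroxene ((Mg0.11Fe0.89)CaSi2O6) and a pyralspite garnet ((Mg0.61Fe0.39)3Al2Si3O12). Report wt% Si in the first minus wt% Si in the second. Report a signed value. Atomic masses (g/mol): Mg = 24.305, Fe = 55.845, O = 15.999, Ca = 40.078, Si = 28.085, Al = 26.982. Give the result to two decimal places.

Si in (Mg0.11Fe0.89)CaSi2O6: molar mass 244.618 g/mol; 2×28.085 = 56.170 g → 22.96 wt%.
Si in (Mg0.61Fe0.39)3Al2Si3O12: molar mass 440.024 g/mol; 3×28.085 = 84.255 g → 19.15 wt%.
Difference = 22.96 − 19.15 = 3.81 percentage points.

3.81 percentage points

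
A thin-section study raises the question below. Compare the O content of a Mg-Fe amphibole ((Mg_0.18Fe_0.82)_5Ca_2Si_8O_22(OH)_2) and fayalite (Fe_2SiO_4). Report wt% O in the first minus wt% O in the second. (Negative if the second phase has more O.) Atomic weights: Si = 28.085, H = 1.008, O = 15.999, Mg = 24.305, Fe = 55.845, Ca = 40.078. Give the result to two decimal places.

M((Mg_0.18Fe_0.82)_5Ca_2Si_8O_22(OH)_2) = 941.667 g/mol, so wt% O = 383.976/941.667 × 100 = 40.78%.
M(Fe_2SiO_4) = 203.771 g/mol, so wt% O = 63.996/203.771 × 100 = 31.41%.
40.78 − 31.41 = 9.37 pp.

9.37 percentage points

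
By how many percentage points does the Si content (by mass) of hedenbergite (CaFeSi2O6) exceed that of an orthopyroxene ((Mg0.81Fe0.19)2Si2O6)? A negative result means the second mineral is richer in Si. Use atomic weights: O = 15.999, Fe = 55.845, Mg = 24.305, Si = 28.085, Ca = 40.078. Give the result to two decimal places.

-3.76 percentage points

M(CaFeSi2O6) = 248.087 g/mol, so wt% Si = 56.170/248.087 × 100 = 22.64%.
M((Mg0.81Fe0.19)2Si2O6) = 212.759 g/mol, so wt% Si = 56.170/212.759 × 100 = 26.40%.
22.64 − 26.40 = -3.76 pp.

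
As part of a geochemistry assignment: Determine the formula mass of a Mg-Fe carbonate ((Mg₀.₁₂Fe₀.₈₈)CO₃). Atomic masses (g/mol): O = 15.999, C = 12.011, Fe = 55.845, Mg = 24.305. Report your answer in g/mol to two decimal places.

M = 0.12×24.305 + 0.88×55.845 + 1×12.011 + 3×15.999

112.07 g/mol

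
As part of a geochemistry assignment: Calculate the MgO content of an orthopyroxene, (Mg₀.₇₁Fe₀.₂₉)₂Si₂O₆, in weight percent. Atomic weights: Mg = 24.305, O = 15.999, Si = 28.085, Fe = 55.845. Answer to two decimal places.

Formula mass = 219.067 g/mol.
1.42 Mg → 1.4200 mol MgO per formula unit; M(MgO) = 40.304, so MgO mass = 57.232 g.
57.232/219.067 × 100 = 26.13 wt%.

26.13 wt%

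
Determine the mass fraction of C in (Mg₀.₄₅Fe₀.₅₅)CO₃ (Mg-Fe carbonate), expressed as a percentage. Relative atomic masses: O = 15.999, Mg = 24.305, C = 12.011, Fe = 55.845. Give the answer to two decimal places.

11.81 weight percent

M((Mg₀.₄₅Fe₀.₅₅)CO₃) = 101.660 g/mol.
C contributes 1 × 12.011 = 12.011 g per mole.
12.011/101.660 = 0.1181 → 11.81%.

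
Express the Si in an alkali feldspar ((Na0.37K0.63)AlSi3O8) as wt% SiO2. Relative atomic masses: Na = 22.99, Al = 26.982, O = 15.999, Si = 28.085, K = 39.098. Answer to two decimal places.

M((Na0.37K0.63)AlSi3O8) = 272.367 g/mol; M(SiO2) = 60.083 g/mol.
Moles SiO2 per formula unit = 3 Si ÷ 1 = 3.0000.
SiO2 fraction = (3.0000 × 60.083) / 272.367 = 180.249/272.367 = 0.6618.

66.18 wt%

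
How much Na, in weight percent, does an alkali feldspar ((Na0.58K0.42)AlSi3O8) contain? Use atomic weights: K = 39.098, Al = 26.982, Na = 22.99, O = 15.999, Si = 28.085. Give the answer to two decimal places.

Molar mass of (Na0.58K0.42)AlSi3O8: 0.58·22.99 + 0.42·39.098 + 1·26.982 + 3·28.085 + 8·15.999 = 268.984 g/mol.
Mass of Na per formula unit: 0.58 × 22.99 = 13.334 g.
Weight fraction Na = 13.334 / 268.984 = 0.0496.

4.96 weight percent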